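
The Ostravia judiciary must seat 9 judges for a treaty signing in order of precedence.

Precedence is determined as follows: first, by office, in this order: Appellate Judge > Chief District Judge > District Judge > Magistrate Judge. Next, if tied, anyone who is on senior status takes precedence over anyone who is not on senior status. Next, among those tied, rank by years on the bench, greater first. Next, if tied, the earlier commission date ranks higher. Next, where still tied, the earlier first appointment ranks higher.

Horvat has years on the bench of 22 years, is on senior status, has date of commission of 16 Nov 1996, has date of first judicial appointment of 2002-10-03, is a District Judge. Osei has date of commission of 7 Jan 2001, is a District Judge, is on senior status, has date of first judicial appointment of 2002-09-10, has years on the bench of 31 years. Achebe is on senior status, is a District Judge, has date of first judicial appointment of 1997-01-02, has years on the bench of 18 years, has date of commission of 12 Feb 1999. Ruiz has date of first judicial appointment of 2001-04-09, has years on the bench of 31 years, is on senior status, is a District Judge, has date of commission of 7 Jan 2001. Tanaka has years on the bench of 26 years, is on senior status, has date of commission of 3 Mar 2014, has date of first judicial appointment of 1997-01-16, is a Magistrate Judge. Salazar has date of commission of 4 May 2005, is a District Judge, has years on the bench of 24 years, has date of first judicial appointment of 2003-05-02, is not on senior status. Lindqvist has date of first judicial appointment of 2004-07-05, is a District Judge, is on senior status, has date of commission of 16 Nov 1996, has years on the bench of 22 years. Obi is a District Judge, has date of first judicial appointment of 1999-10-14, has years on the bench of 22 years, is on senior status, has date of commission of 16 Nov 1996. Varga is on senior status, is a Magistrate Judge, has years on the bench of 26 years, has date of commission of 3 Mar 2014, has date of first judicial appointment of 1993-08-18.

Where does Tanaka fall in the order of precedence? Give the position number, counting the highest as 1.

9

By office: Ruiz, Osei, Obi, Horvat, Lindqvist, Achebe and Salazar (District Judge); then Varga and Tanaka (Magistrate Judge).
Among Ruiz, Osei, Obi, Horvat, Lindqvist, Achebe and Salazar, on senior status before not on senior status: Ruiz, Osei, Obi, Horvat, Lindqvist and Achebe (on senior status) before Salazar (not on senior status).
Among Ruiz, Osei, Obi, Horvat, Lindqvist and Achebe, by years on the bench (higher first): Ruiz and Osei (31 years) before Obi, Horvat and Lindqvist (22 years) before Achebe (18 years).
Ruiz and Osei both have date of commission 7 Jan 2001, so the next rule applies.
Among Ruiz and Osei, by date of first judicial appointment (earlier first): Ruiz (2001-04-09) before Osei (2002-09-10).
Obi, Horvat and Lindqvist all have date of commission 16 Nov 1996, so the next rule applies.
Among Obi, Horvat and Lindqvist, by date of first judicial appointment (earlier first): Obi (1999-10-14) before Horvat (2002-10-03) before Lindqvist (2004-07-05).
Varga and Tanaka are each on senior status, so the next rule applies.
Varga and Tanaka both have years on the bench 26 years, so the next rule applies.
Varga and Tanaka both have date of commission 3 Mar 2014, so the next rule applies.
Among Varga and Tanaka, by date of first judicial appointment (earlier first): Varga (1993-08-18) before Tanaka (1997-01-16).
Order: Ruiz, Osei, Obi, Horvat, Lindqvist, Achebe, Salazar, Varga, Tanaka. So position 9.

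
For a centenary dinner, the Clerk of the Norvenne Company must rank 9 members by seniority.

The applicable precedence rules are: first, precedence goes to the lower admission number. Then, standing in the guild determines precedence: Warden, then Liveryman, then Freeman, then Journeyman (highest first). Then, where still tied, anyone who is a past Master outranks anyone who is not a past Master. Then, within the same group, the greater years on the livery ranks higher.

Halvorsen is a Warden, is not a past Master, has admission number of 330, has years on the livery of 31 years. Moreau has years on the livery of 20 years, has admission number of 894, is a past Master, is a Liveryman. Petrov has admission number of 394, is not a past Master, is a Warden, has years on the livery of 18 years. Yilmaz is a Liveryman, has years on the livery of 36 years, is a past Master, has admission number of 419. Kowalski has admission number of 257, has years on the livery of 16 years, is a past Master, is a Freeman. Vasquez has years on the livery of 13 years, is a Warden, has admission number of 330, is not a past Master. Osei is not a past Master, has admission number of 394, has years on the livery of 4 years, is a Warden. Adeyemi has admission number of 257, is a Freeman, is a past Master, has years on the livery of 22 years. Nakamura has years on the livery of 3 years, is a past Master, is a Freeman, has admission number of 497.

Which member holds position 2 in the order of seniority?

By admission number (lower first): Adeyemi and Kowalski (both 257); then Halvorsen and Vasquez (both 330); then Petrov and Osei (both 394); then Yilmaz (419); then Nakamura (497); then Moreau (894).
Adeyemi and Kowalski are each Freeman, so the next rule applies.
Adeyemi and Kowalski are each a past Master, so the next rule applies.
Among Adeyemi and Kowalski, by years on the livery (higher first): Adeyemi (22 years) before Kowalski (16 years).
Halvorsen and Vasquez are each Warden, so the next rule applies.
Halvorsen and Vasquez are each not a past Master, so the next rule applies.
Among Halvorsen and Vasquez, by years on the livery (higher first): Halvorsen (31 years) before Vasquez (13 years).
Petrov and Osei are each Warden, so the next rule applies.
Petrov and Osei are each not a past Master, so the next rule applies.
Among Petrov and Osei, by years on the livery (higher first): Petrov (18 years) before Osei (4 years).
Order: Adeyemi, Kowalski, Halvorsen, Vasquez, Petrov, Osei, Yilmaz, Nakamura, Moreau.

Kowalski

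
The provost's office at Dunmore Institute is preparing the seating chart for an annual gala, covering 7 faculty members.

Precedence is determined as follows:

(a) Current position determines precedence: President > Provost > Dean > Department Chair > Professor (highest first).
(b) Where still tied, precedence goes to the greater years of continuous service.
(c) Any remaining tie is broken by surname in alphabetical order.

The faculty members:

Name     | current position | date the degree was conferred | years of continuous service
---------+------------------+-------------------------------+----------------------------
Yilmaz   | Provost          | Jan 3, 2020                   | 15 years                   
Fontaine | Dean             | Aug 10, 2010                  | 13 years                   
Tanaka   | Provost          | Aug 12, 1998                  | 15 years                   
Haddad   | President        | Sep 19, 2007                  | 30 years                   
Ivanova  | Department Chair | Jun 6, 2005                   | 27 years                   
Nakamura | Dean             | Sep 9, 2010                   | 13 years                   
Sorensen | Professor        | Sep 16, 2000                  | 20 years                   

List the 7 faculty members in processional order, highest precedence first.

Haddad, Tanaka, Yilmaz, Fontaine, Nakamura, Ivanova, Sorensen

By current position: Haddad (President); then Tanaka and Yilmaz (Provost); then Fontaine and Nakamura (Dean); then Ivanova (Department Chair); then Sorensen (Professor).
Tanaka and Yilmaz both have years of continuous service 15 years, so the next rule applies.
Among Tanaka and Yilmaz, alphabetically by surname: Tanaka before Yilmaz.
Fontaine and Nakamura both have years of continuous service 13 years, so the next rule applies.
Among Fontaine and Nakamura, alphabetically by surname: Fontaine before Nakamura.
Full order: Haddad, Tanaka, Yilmaz, Fontaine, Nakamura, Ivanova, Sorensen.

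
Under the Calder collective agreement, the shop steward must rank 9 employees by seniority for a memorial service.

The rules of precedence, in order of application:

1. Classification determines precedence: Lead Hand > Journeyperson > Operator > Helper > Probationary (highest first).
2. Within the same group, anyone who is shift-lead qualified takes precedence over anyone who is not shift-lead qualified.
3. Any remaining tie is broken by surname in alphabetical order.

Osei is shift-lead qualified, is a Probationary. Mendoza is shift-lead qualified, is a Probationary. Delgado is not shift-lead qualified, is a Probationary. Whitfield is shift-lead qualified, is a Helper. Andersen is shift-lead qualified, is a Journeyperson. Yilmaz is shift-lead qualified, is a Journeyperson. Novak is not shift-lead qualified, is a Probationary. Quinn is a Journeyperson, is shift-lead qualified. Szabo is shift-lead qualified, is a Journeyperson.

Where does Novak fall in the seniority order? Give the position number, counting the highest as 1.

By classification: Andersen, Quinn, Szabo and Yilmaz (Journeyperson); then Whitfield (Helper); then Mendoza, Osei, Delgado and Novak (Probationary).
Andersen, Quinn, Szabo and Yilmaz are each shift-lead qualified, so the next rule applies.
Among Andersen, Quinn, Szabo and Yilmaz, alphabetically by surname: Andersen before Quinn before Szabo before Yilmaz.
Among Mendoza, Osei, Delgado and Novak, shift-lead qualified before not shift-lead qualified: Mendoza and Osei (shift-lead qualified) before Delgado and Novak (not shift-lead qualified).
Among Mendoza and Osei, alphabetically by surname: Mendoza before Osei.
Among Delgado and Novak, alphabetically by surname: Delgado before Novak.
Order: Andersen, Quinn, Szabo, Yilmaz, Whitfield, Mendoza, Osei, Delgado, Novak. So position 9.

9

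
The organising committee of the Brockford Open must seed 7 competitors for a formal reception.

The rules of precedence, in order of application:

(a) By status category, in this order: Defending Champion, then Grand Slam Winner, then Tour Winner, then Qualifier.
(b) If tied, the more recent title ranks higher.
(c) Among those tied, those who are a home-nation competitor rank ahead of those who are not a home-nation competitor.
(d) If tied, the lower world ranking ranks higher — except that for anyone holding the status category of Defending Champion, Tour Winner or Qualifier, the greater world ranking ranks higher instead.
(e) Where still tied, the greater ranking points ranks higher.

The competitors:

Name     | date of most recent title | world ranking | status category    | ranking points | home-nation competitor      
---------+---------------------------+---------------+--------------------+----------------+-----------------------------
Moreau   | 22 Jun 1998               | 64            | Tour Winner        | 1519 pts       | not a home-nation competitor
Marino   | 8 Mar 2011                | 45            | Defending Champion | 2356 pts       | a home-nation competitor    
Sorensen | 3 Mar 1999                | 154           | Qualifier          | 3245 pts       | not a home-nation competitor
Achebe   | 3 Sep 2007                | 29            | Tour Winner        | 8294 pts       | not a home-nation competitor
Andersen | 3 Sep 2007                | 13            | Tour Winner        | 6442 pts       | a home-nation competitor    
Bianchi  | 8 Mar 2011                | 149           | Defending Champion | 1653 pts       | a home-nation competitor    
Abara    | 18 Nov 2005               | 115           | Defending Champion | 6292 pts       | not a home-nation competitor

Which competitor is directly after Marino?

Abara

By status category: Bianchi, Marino and Abara (Defending Champion); then Andersen, Achebe and Moreau (Tour Winner); then Sorensen (Qualifier).
Among Bianchi, Marino and Abara, by date of most recent title (later first): Bianchi and Marino (8 Mar 2011) before Abara (18 Nov 2005).
Bianchi and Marino are each a home-nation competitor, so the next rule applies.
Among Bianchi and Marino, by world ranking (higher first) (reversed rule for this group): Bianchi (149) before Marino (45).
Among Andersen, Achebe and Moreau, by date of most recent title (later first): Andersen and Achebe (3 Sep 2007) before Moreau (22 Jun 1998).
Among Andersen and Achebe, a home-nation competitor before not a home-nation competitor: Andersen (a home-nation competitor) before Achebe (not a home-nation competitor).
Order: Bianchi, Marino, Abara, Andersen, Achebe, Moreau, Sorensen.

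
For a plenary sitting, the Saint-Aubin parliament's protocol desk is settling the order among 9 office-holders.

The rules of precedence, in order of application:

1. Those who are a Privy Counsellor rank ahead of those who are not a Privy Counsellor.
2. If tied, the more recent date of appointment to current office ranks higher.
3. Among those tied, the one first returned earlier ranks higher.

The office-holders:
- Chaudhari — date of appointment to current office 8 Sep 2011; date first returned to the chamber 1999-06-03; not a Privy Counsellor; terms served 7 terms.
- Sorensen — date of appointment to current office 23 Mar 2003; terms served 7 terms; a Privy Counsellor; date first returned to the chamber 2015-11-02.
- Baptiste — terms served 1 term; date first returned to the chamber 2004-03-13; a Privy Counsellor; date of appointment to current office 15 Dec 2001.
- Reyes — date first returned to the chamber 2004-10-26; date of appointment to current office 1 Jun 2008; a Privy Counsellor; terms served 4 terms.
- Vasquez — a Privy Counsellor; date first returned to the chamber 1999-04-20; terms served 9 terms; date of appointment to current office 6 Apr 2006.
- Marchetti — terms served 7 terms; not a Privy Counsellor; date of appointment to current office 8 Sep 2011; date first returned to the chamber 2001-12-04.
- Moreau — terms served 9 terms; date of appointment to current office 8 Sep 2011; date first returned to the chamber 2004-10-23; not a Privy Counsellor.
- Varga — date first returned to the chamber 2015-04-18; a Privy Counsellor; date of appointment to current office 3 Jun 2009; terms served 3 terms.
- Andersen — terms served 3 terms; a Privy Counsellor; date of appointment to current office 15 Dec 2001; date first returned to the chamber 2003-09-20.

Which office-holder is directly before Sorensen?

Vasquez

By the first rule: Varga, Reyes, Vasquez, Sorensen, Andersen and Baptiste (each a Privy Counsellor); then Chaudhari, Marchetti and Moreau (each not a Privy Counsellor).
Among Varga, Reyes, Vasquez, Sorensen, Andersen and Baptiste, by date of appointment to current office (later first): Varga (3 Jun 2009) before Reyes (1 Jun 2008) before Vasquez (6 Apr 2006) before Sorensen (23 Mar 2003) before Andersen and Baptiste (15 Dec 2001).
Among Andersen and Baptiste, by date first returned to the chamber (earlier first): Andersen (2003-09-20) before Baptiste (2004-03-13).
Chaudhari, Marchetti and Moreau all have date of appointment to current office 8 Sep 2011, so the next rule applies.
Among Chaudhari, Marchetti and Moreau, by date first returned to the chamber (earlier first): Chaudhari (1999-06-03) before Marchetti (2001-12-04) before Moreau (2004-10-23).
Order: Varga, Reyes, Vasquez, Sorensen, Andersen, Baptiste, Chaudhari, Marchetti, Moreau.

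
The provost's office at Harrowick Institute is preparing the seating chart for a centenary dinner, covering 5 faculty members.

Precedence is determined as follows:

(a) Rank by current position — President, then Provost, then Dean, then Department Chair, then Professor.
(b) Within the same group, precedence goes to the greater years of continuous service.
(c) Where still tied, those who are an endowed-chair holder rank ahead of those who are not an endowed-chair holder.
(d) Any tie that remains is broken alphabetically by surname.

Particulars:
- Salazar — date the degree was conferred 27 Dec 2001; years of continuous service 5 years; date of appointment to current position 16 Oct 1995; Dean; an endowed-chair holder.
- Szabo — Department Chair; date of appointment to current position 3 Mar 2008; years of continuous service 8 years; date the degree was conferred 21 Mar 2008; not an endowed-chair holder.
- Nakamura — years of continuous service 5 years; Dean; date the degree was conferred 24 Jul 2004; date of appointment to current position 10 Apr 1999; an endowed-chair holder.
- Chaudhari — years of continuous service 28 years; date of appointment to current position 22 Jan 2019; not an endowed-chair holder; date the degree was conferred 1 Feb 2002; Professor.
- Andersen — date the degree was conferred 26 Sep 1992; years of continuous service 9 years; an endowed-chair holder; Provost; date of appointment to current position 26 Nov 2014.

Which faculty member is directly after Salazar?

By current position: Andersen (Provost); then Nakamura and Salazar (Dean); then Szabo (Department Chair); then Chaudhari (Professor).
Nakamura and Salazar both have years of continuous service 5 years, so the next rule applies.
Nakamura and Salazar are each an endowed-chair holder, so the next rule applies.
Among Nakamura and Salazar, alphabetically by surname: Nakamura before Salazar.
Order: Andersen, Nakamura, Salazar, Szabo, Chaudhari.

Szabo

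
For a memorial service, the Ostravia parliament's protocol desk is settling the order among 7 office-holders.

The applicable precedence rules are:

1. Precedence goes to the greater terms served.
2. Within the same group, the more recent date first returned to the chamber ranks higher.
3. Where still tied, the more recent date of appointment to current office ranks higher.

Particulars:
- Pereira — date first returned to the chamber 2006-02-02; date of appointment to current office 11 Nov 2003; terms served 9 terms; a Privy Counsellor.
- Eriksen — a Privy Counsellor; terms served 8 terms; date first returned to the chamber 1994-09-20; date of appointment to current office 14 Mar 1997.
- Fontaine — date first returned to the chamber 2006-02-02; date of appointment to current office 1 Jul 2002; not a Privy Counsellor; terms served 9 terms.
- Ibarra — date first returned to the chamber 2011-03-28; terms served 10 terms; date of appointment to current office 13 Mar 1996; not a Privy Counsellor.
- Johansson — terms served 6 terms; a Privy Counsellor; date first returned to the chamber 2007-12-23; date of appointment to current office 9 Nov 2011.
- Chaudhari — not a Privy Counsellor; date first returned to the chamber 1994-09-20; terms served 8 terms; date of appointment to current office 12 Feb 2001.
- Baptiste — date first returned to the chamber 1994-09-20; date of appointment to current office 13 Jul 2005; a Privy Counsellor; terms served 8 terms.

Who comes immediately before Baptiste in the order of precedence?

By terms served (higher first): Ibarra (10 terms); then Pereira and Fontaine (both 9 terms); then Baptiste, Chaudhari and Eriksen (each 8 terms); then Johansson (6 terms).
Pereira and Fontaine both have date first returned to the chamber 2006-02-02, so the next rule applies.
Among Pereira and Fontaine, by date of appointment to current office (later first): Pereira (11 Nov 2003) before Fontaine (1 Jul 2002).
Baptiste, Chaudhari and Eriksen all have date first returned to the chamber 1994-09-20, so the next rule applies.
Among Baptiste, Chaudhari and Eriksen, by date of appointment to current office (later first): Baptiste (13 Jul 2005) before Chaudhari (12 Feb 2001) before Eriksen (14 Mar 1997).
Order: Ibarra, Pereira, Fontaine, Baptiste, Chaudhari, Eriksen, Johansson.

Fontaine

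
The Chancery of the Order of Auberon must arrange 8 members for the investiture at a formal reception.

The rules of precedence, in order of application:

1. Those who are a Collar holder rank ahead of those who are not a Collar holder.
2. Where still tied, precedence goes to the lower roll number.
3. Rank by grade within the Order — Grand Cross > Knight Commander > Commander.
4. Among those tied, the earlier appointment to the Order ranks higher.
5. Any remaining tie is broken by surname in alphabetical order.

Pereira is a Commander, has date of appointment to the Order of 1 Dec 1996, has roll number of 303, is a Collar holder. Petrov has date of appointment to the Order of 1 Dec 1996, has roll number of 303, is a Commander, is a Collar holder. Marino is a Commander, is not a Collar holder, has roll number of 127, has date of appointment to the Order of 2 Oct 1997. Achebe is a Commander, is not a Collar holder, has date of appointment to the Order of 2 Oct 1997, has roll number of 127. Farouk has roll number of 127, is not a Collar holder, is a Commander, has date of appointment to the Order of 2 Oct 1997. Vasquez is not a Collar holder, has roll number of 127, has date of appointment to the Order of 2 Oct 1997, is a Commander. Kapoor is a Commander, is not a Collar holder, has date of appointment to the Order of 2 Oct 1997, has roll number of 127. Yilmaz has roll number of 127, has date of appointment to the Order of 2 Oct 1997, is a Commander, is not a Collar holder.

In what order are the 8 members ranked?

Pereira, Petrov, Achebe, Farouk, Kapoor, Marino, Vasquez, Yilmaz

By the first rule: Pereira and Petrov (both a Collar holder); then Achebe, Farouk, Kapoor, Marino, Vasquez and Yilmaz (each not a Collar holder).
Pereira and Petrov both have roll number 303, so the next rule applies.
Pereira and Petrov are each Commander, so the next rule applies.
Pereira and Petrov both have date of appointment to the Order 1 Dec 1996, so the next rule applies.
Among Pereira and Petrov, alphabetically by surname: Pereira before Petrov.
Achebe, Farouk, Kapoor, Marino, Vasquez and Yilmaz all have roll number 127, so the next rule applies.
Achebe, Farouk, Kapoor, Marino, Vasquez and Yilmaz are each Commander, so the next rule applies.
Achebe, Farouk, Kapoor, Marino, Vasquez and Yilmaz all have date of appointment to the Order 2 Oct 1997, so the next rule applies.
Among Achebe, Farouk, Kapoor, Marino, Vasquez and Yilmaz, alphabetically by surname: Achebe before Farouk before Kapoor before Marino before Vasquez before Yilmaz.
Full order: Pereira, Petrov, Achebe, Farouk, Kapoor, Marino, Vasquez, Yilmaz.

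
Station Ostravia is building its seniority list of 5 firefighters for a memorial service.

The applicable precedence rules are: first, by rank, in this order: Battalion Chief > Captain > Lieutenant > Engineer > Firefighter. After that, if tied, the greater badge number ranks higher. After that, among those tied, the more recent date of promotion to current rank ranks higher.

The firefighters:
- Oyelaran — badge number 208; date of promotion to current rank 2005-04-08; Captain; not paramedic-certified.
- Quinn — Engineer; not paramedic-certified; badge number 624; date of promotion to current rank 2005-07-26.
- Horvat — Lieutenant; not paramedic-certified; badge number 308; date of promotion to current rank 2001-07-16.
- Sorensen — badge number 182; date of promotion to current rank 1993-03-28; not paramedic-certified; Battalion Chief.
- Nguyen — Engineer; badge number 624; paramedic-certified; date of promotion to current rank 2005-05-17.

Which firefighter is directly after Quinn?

By rank: Sorensen (Battalion Chief); then Oyelaran (Captain); then Horvat (Lieutenant); then Quinn and Nguyen (Engineer).
Quinn and Nguyen both have badge number 624, so the next rule applies.
Among Quinn and Nguyen, by date of promotion to current rank (later first): Quinn (2005-07-26) before Nguyen (2005-05-17).
Order: Sorensen, Oyelaran, Horvat, Quinn, Nguyen.

Nguyen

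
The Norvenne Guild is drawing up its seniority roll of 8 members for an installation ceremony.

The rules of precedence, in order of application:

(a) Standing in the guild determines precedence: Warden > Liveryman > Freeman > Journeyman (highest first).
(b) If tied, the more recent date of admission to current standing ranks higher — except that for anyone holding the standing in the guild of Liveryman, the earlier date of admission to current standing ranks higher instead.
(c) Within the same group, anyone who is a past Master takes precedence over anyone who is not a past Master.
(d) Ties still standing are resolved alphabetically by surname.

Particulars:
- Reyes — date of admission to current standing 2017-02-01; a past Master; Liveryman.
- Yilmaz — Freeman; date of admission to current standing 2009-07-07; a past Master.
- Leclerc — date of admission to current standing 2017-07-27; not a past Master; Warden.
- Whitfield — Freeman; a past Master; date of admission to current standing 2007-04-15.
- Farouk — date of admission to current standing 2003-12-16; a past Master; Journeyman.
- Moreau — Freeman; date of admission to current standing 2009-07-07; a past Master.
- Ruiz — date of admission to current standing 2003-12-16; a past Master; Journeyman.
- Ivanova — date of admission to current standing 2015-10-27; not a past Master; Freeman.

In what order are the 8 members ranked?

By standing in the guild: Leclerc (Warden); then Reyes (Liveryman); then Ivanova, Moreau, Yilmaz and Whitfield (Freeman); then Farouk and Ruiz (Journeyman).
Among Ivanova, Moreau, Yilmaz and Whitfield, by date of admission to current standing (later first): Ivanova (2015-10-27) before Moreau and Yilmaz (2009-07-07) before Whitfield (2007-04-15).
Moreau and Yilmaz are each a past Master, so the next rule applies.
Among Moreau and Yilmaz, alphabetically by surname: Moreau before Yilmaz.
Farouk and Ruiz both have date of admission to current standing 2003-12-16, so the next rule applies.
Farouk and Ruiz are each a past Master, so the next rule applies.
Among Farouk and Ruiz, alphabetically by surname: Farouk before Ruiz.
Full order: Leclerc, Reyes, Ivanova, Moreau, Yilmaz, Whitfield, Farouk, Ruiz.

Leclerc, Reyes, Ivanova, Moreau, Yilmaz, Whitfield, Farouk, Ruiz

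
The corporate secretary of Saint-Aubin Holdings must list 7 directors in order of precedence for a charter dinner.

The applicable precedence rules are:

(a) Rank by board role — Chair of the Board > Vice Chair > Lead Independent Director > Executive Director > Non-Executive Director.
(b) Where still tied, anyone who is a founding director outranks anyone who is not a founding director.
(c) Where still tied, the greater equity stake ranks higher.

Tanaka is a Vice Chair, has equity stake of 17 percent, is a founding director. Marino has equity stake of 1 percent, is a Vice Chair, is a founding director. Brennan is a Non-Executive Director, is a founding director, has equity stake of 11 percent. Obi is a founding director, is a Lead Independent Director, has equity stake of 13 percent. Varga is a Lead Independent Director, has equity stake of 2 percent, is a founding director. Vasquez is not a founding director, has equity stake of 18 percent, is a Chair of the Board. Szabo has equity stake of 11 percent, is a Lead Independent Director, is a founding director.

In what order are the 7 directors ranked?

By board role: Vasquez (Chair of the Board); then Tanaka and Marino (Vice Chair); then Obi, Szabo and Varga (Lead Independent Director); then Brennan (Non-Executive Director).
Tanaka and Marino are each a founding director, so the next rule applies.
Among Tanaka and Marino, by equity stake (higher first): Tanaka (17 percent) before Marino (1 percent).
Obi, Szabo and Varga are each a founding director, so the next rule applies.
Among Obi, Szabo and Varga, by equity stake (higher first): Obi (13 percent) before Szabo (11 percent) before Varga (2 percent).
Full order: Vasquez, Tanaka, Marino, Obi, Szabo, Varga, Brennan.

Vasquez, Tanaka, Marino, Obi, Szabo, Varga, Brennan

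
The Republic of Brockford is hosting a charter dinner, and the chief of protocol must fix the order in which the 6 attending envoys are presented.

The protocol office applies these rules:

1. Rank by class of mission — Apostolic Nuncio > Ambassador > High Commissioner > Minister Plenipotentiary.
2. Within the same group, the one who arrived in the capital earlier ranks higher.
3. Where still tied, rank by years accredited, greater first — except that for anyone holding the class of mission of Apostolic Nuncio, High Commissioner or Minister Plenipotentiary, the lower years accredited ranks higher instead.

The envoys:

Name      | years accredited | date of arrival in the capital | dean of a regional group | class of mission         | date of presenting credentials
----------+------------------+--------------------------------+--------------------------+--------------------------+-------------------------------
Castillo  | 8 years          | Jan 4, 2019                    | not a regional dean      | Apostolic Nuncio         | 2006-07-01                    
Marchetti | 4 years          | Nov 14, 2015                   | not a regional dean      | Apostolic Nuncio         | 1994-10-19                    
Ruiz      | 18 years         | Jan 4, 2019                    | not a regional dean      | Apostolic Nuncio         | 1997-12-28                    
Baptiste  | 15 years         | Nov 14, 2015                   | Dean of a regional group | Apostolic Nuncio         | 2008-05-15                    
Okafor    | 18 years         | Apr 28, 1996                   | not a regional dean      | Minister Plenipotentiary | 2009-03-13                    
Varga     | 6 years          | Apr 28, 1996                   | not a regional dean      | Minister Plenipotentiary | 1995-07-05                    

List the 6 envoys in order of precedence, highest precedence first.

By class of mission: Marchetti, Baptiste, Castillo and Ruiz (Apostolic Nuncio); then Varga and Okafor (Minister Plenipotentiary).
Among Marchetti, Baptiste, Castillo and Ruiz, by date of arrival in the capital (earlier first): Marchetti and Baptiste (Nov 14, 2015) before Castillo and Ruiz (Jan 4, 2019).
Among Marchetti and Baptiste, by years accredited (lower first) (reversed rule for this group): Marchetti (4 years) before Baptiste (15 years).
Among Castillo and Ruiz, by years accredited (lower first) (reversed rule for this group): Castillo (8 years) before Ruiz (18 years).
Varga and Okafor both have date of arrival in the capital Apr 28, 1996, so the next rule applies.
Among Varga and Okafor, by years accredited (lower first) (reversed rule for this group): Varga (6 years) before Okafor (18 years).
Full order: Marchetti, Baptiste, Castillo, Ruiz, Varga, Okafor.

Marchetti, Baptiste, Castillo, Ruiz, Varga, Okafor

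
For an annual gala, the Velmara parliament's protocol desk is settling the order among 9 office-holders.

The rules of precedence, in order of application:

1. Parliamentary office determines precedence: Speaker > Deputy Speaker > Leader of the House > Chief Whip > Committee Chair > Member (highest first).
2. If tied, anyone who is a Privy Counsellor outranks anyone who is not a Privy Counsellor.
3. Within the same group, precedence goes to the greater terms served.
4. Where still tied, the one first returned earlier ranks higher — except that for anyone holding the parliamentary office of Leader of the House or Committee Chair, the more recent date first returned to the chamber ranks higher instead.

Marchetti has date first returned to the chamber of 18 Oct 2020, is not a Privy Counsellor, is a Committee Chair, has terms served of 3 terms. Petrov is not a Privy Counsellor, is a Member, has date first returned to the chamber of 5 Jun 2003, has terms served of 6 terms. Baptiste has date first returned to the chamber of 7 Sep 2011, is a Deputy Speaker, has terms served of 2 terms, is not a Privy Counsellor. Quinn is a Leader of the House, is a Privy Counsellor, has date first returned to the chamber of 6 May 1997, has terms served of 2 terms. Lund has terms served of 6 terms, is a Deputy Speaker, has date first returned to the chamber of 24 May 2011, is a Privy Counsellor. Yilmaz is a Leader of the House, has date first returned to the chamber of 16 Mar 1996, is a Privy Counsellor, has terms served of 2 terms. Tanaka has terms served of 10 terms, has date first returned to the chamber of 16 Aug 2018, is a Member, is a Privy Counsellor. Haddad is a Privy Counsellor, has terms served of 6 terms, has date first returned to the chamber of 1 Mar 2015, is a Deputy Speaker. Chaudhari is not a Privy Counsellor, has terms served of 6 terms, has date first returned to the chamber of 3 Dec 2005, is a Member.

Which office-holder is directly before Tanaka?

By parliamentary office: Lund, Haddad and Baptiste (Deputy Speaker); then Quinn and Yilmaz (Leader of the House); then Marchetti (Committee Chair); then Tanaka, Petrov and Chaudhari (Member).
Among Lund, Haddad and Baptiste, a Privy Counsellor before not a Privy Counsellor: Lund and Haddad (a Privy Counsellor) before Baptiste (not a Privy Counsellor).
Lund and Haddad both have terms served 6 terms, so the next rule applies.
Among Lund and Haddad, by date first returned to the chamber (earlier first): Lund (24 May 2011) before Haddad (1 Mar 2015).
Quinn and Yilmaz are each a Privy Counsellor, so the next rule applies.
Quinn and Yilmaz both have terms served 2 terms, so the next rule applies.
Among Quinn and Yilmaz, by date first returned to the chamber (later first) (reversed rule for this group): Quinn (6 May 1997) before Yilmaz (16 Mar 1996).
Among Tanaka, Petrov and Chaudhari, a Privy Counsellor before not a Privy Counsellor: Tanaka (a Privy Counsellor) before Petrov and Chaudhari (not a Privy Counsellor).
Petrov and Chaudhari both have terms served 6 terms, so the next rule applies.
Among Petrov and Chaudhari, by date first returned to the chamber (earlier first): Petrov (5 Jun 2003) before Chaudhari (3 Dec 2005).
Order: Lund, Haddad, Baptiste, Quinn, Yilmaz, Marchetti, Tanaka, Petrov, Chaudhari.

Marchetti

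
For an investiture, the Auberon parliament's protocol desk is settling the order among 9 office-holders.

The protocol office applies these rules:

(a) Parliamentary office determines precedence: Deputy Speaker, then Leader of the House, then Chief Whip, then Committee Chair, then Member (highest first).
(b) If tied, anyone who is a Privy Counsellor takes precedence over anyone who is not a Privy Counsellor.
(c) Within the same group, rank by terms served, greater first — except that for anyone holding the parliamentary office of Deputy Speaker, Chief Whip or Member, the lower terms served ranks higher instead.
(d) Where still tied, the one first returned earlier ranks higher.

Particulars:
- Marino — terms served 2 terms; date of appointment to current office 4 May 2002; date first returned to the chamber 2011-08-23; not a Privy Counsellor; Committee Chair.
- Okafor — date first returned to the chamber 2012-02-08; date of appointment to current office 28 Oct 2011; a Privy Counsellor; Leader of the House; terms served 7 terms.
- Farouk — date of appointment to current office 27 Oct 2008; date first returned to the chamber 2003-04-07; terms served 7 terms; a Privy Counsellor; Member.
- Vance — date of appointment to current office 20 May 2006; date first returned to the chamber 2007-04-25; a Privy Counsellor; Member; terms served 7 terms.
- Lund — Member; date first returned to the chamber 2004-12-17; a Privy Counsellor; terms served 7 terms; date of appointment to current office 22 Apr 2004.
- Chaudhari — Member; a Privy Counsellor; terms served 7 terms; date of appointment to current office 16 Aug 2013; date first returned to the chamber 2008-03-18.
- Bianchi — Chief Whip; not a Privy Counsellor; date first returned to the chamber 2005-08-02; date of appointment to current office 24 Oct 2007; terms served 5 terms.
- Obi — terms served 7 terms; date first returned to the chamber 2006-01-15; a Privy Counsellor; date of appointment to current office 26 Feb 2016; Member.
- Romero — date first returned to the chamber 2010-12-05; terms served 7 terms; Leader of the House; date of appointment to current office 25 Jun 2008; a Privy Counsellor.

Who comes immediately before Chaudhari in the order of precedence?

Vance

By parliamentary office: Romero and Okafor (Leader of the House); then Bianchi (Chief Whip); then Marino (Committee Chair); then Farouk, Lund, Obi, Vance and Chaudhari (Member).
Romero and Okafor are each a Privy Counsellor, so the next rule applies.
Romero and Okafor both have terms served 7 terms, so the next rule applies.
Among Romero and Okafor, by date first returned to the chamber (earlier first): Romero (2010-12-05) before Okafor (2012-02-08).
Farouk, Lund, Obi, Vance and Chaudhari are each a Privy Counsellor, so the next rule applies.
Farouk, Lund, Obi, Vance and Chaudhari all have terms served 7 terms, so the next rule applies.
Among Farouk, Lund, Obi, Vance and Chaudhari, by date first returned to the chamber (earlier first): Farouk (2003-04-07) before Lund (2004-12-17) before Obi (2006-01-15) before Vance (2007-04-25) before Chaudhari (2008-03-18).
Order: Romero, Okafor, Bianchi, Marino, Farouk, Lund, Obi, Vance, Chaudhari.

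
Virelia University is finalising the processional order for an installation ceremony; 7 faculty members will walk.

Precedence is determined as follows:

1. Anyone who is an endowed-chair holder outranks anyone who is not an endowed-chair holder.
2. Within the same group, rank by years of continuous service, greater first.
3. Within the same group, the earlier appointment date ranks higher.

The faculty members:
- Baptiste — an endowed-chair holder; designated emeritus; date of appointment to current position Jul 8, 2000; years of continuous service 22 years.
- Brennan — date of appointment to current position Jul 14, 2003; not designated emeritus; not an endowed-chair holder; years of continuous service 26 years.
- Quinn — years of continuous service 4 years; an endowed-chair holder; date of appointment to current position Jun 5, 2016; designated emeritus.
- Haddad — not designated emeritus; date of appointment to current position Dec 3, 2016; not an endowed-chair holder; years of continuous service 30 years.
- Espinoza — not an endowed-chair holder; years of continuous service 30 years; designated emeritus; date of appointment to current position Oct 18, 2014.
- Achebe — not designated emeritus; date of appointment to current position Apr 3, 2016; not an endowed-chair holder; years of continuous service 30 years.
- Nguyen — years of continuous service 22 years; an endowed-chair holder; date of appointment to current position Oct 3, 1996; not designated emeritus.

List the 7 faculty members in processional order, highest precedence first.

Nguyen, Baptiste, Quinn, Espinoza, Achebe, Haddad, Brennan

By the first rule: Nguyen, Baptiste and Quinn (each an endowed-chair holder); then Espinoza, Achebe, Haddad and Brennan (each not an endowed-chair holder).
Among Nguyen, Baptiste and Quinn, by years of continuous service (higher first): Nguyen and Baptiste (22 years) before Quinn (4 years).
Among Nguyen and Baptiste, by date of appointment to current position (earlier first): Nguyen (Oct 3, 1996) before Baptiste (Jul 8, 2000).
Among Espinoza, Achebe, Haddad and Brennan, by years of continuous service (higher first): Espinoza, Achebe and Haddad (30 years) before Brennan (26 years).
Among Espinoza, Achebe and Haddad, by date of appointment to current position (earlier first): Espinoza (Oct 18, 2014) before Achebe (Apr 3, 2016) before Haddad (Dec 3, 2016).
Full order: Nguyen, Baptiste, Quinn, Espinoza, Achebe, Haddad, Brennan.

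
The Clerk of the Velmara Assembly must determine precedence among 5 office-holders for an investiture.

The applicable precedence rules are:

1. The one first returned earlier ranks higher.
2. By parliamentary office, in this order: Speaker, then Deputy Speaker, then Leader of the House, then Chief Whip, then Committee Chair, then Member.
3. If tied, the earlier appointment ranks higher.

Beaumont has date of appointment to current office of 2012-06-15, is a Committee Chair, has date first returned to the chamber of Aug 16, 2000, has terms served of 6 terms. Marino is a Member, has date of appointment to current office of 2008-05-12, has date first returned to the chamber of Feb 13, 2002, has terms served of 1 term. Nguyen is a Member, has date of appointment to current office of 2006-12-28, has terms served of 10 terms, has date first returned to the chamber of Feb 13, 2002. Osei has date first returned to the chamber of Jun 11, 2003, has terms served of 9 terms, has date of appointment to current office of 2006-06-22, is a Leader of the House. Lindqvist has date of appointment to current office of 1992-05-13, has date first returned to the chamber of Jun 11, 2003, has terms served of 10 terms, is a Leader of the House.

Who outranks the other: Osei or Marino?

Marino

By date first returned to the chamber (earlier first): Beaumont (Aug 16, 2000); then Nguyen and Marino (both Feb 13, 2002); then Lindqvist and Osei (both Jun 11, 2003).
Nguyen and Marino are each Member, so the next rule applies.
Among Nguyen and Marino, by date of appointment to current office (earlier first): Nguyen (2006-12-28) before Marino (2008-05-12).
Lindqvist and Osei are each Leader of the House, so the next rule applies.
Among Lindqvist and Osei, by date of appointment to current office (earlier first): Lindqvist (1992-05-13) before Osei (2006-06-22).
So Marino takes precedence.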